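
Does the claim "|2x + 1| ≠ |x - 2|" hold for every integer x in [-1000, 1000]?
The claim fails at x = -3:
x = -3: LHS = |2·(-3) + 1| = |-5| = 5, RHS = |(-3) - 2| = |-5| = 5; 5 ≠ 5 — FAILS

Because a single integer refutes it, the statement is false.

Answer: False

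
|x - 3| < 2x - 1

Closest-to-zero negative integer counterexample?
Testing negative integers from -1 downward:
x = -1: LHS = |(-1) - 3| = |-4| = 4, RHS = 2·(-1) - 1 = -3; 4 < -3 — FAILS  ← closest negative counterexample to 0

Answer: x = -1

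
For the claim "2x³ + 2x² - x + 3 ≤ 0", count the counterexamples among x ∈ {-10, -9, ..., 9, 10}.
Counterexamples in [-10, 10]: {-1, 0, 1, 2, 3, 4, 5, 6, 7, 8, 9, 10}.

Counting them gives 12 values.

Answer: 12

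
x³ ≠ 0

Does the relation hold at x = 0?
x = 0: LHS = 0³ = 0; 0 ≠ 0 — FAILS

The relation fails at x = 0, so x = 0 is a counterexample.

Answer: No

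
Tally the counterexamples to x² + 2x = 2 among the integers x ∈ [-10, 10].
Counterexamples in [-10, 10]: {-10, -9, -8, -7, -6, -5, -4, -3, -2, -1, 0, 1, 2, 3, 4, 5, 6, 7, 8, 9, 10}.

Counting them gives 21 values.

Answer: 21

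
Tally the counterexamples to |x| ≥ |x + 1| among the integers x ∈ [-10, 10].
Counterexamples in [-10, 10]: {0, 1, 2, 3, 4, 5, 6, 7, 8, 9, 10}.

Counting them gives 11 values.

Answer: 11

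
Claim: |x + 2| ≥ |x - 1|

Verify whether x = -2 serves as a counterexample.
Substitute x = -2 into the relation:
x = -2: LHS = |(-2) + 2| = |0| = 0, RHS = |(-2) - 1| = |-3| = 3; 0 ≥ 3 — FAILS

Since the claim fails at x = -2, this value is a counterexample.

Answer: Yes, x = -2 is a counterexample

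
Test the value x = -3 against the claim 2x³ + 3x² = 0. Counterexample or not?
Substitute x = -3 into the relation:
x = -3: LHS = 2·(-3)³ + 3·(-3)² = -27; -27 = 0 — FAILS

Since the claim fails at x = -3, this value is a counterexample.

Answer: Yes, x = -3 is a counterexample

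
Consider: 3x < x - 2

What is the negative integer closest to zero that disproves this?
Testing negative integers from -1 downward:
x = -1: LHS = 3·(-1) = -3, RHS = (-1) - 2 = -3; -3 < -3 — FAILS  ← closest negative counterexample to 0

Answer: x = -1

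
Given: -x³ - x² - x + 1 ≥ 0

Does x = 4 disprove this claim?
Substitute x = 4 into the relation:
x = 4: LHS = -4³ - 4² - 4 + 1 = -83; -83 ≥ 0 — FAILS

Since the claim fails at x = 4, this value is a counterexample.

Answer: Yes, x = 4 is a counterexample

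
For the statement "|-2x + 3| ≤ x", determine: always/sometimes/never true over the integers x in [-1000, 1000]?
Holds at x = 1: LHS = |-2·1 + 3| = |1| = 1; 1 ≤ 1 — holds
Fails at x = 0: LHS = |-2·0 + 3| = |3| = 3; 3 ≤ 0 — FAILS
It is satisfied by some integers in the range but not all.

Answer: Sometimes true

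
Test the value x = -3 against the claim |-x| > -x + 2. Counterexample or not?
Substitute x = -3 into the relation:
x = -3: LHS = |-(-3)| = |3| = 3, RHS = -(-3) + 2 = 5; 3 > 5 — FAILS

Since the claim fails at x = -3, this value is a counterexample.

Answer: Yes, x = -3 is a counterexample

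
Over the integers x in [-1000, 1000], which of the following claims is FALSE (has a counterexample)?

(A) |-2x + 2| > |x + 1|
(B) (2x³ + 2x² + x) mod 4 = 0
(A) x = 1: LHS = |-2·1 + 2| = |0| = 0, RHS = |1 + 1| = |2| = 2; 0 > 2 — FAILS
(B) x = 1: LHS = (2·1³ + 2·1² + 1) mod 4 = 5 mod 4 = 1; 1 = 0 — FAILS

Answer: Both A and B are false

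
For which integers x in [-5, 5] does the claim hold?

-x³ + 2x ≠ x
Holds for: {-5, -4, -3, -2, 2, 3, 4, 5}
Fails for: {-1, 0, 1}

Answer: {-5, -4, -3, -2, 2, 3, 4, 5}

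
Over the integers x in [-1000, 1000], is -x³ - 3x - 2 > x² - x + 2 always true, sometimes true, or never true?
Holds at x = -2: LHS = -(-2)³ - 3·(-2) - 2 = 12, RHS = (-2)² - (-2) + 2 = 8; 12 > 8 — holds
Fails at x = 0: LHS = -0³ - 3·0 - 2 = -2, RHS = 0² - 0 + 2 = 2; -2 > 2 — FAILS
It is satisfied by some integers in the range but not all.

Answer: Sometimes true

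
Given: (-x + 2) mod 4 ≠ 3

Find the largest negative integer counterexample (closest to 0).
Testing negative integers from -1 downward:
x = -1: LHS = (-(-1) + 2) mod 4 = 3 mod 4 = 3; 3 ≠ 3 — FAILS  ← closest negative counterexample to 0

Answer: x = -1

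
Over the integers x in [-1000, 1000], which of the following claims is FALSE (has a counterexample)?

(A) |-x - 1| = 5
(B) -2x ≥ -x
(A) x = 0: LHS = |-0 - 1| = |-1| = 1; 1 = 5 — FAILS
(B) x = 1: LHS = -2·1 = -2; -2 ≥ -1 — FAILS

Answer: Both A and B are false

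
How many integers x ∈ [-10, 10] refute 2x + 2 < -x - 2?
Counterexamples in [-10, 10]: {-1, 0, 1, 2, 3, 4, 5, 6, 7, 8, 9, 10}.

Counting them gives 12 values.

Answer: 12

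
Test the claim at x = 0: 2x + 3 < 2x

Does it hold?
x = 0: LHS = 2·0 + 3 = 3, RHS = 2·0 = 0; 3 < 0 — FAILS

The relation fails at x = 0, so x = 0 is a counterexample.

Answer: No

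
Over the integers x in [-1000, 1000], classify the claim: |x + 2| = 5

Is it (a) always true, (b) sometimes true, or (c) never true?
Holds at x = 3: LHS = |3 + 2| = |5| = 5; 5 = 5 — holds
Fails at x = 0: LHS = |0 + 2| = |2| = 2; 2 = 5 — FAILS
It is satisfied by some integers in the range but not all.

Answer: Sometimes true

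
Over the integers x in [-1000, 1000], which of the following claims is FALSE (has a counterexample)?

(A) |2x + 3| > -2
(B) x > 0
(A) An absolute value is never negative, so the left side is ≥ 0 for every x, while the right side is -2. Tightest case in [-1000, 1000] is x = -1:
x = -1: LHS = |2·(-1) + 3| = |1| = 1; 1 > -2 — holds
Hence LHS − RHS is never zero or negative, i.e. LHS > RHS throughout, so the relation holds for every integer in [-1000, 1000].

(B) x = 0: 0 > 0 — FAILS

Only (B) has a counterexample.

Answer: B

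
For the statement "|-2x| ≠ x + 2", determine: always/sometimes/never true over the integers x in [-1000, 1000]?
Holds at x = 0: LHS = |-2·0| = |0| = 0, RHS = 0 + 2 = 2; 0 ≠ 2 — holds
Fails at x = 2: LHS = |-2·2| = |-4| = 4, RHS = 2 + 2 = 4; 4 ≠ 4 — FAILS
It is satisfied by some integers in the range but not all.

Answer: Sometimes true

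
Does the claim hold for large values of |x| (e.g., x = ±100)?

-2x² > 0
x = 100: LHS = -2·100² = -20000; -20000 > 0 — FAILS
x = -100: LHS = -2·(-100)² = -20000; -20000 > 0 — FAILS

Answer: No, fails for both x = 100 and x = -100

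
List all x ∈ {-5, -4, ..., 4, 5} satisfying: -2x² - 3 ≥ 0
Over all integers in [-5, 5], LHS − RHS is largest at x = 0, where it equals -3:
x = 0: LHS = -2·0² - 3 = -3; -3 ≥ 0 — FAILS
At the ends of the range:
x = -5: LHS = -2·(-5)² - 3 = -53; -53 ≥ 0 — FAILS
x = 5: LHS = -2·5² - 3 = -53; -53 ≥ 0 — FAILS
Hence LHS − RHS is never zero or positive, i.e. LHS < RHS throughout, so the claimed relation (≥) fails for every integer in [-5, 5].

Answer: None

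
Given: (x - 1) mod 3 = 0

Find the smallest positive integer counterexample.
Testing positive integers:
x = 1: LHS = (1 - 1) mod 3 = 0 mod 3 = 0; 0 = 0 — holds
x = 2: LHS = (2 - 1) mod 3 = 1 mod 3 = 1; 1 = 0 — FAILS  ← smallest positive counterexample

Answer: x = 2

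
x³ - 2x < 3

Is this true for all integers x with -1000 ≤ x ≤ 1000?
The claim fails at x = 2:
x = 2: LHS = 2³ - 2·2 = 4; 4 < 3 — FAILS

Because a single integer refutes it, the statement is false.

Answer: False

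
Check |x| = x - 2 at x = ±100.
x = 100: LHS = |100| = 100, RHS = 100 - 2 = 98; 100 = 98 — FAILS
x = -100: LHS = |-100| = 100, RHS = (-100) - 2 = -102; 100 = -102 — FAILS

Answer: No, fails for both x = 100 and x = -100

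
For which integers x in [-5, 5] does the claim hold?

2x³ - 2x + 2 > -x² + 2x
Holds for: {-1, 0, 1, 2, 3, 4, 5}
Fails for: {-5, -4, -3, -2}

Answer: {-1, 0, 1, 2, 3, 4, 5}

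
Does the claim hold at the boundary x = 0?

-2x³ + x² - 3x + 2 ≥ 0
x = 0: LHS = -2·0³ + 0² - 3·0 + 2 = 2; 2 ≥ 0 — holds

The relation is satisfied at x = 0.

Answer: Yes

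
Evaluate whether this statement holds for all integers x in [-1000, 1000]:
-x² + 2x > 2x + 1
The claim fails at x = 0:
x = 0: LHS = -0² + 2·0 = 0, RHS = 2·0 + 1 = 1; 0 > 1 — FAILS

Because a single integer refutes it, the statement is false.

Answer: False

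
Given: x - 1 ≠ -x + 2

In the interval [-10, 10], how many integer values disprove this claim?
Track d = LHS − RHS over the integers in [-10, 10]. Equality would need d = 0, but d changes sign only between consecutive integers, jumping over 0:
x = 1: LHS = 1 - 1 = 0, RHS = -1 + 2 = 1; 0 ≠ 1 — holds  (d = -1)
x = 2: LHS = 2 - 1 = 1, RHS = -2 + 2 = 0; 1 ≠ 0 — holds  (d = 1)
Away from these crossings d keeps a constant sign, and checking every integer in [-10, 10] confirms d ≠ 0 throughout. Hence the two sides are never equal, so the relation holds for every integer in [-10, 10].

No counterexample appears in that range.

Answer: 0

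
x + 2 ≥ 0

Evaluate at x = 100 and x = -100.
x = 100: LHS = 100 + 2 = 102; 102 ≥ 0 — holds
x = -100: LHS = (-100) + 2 = -98; -98 ≥ 0 — FAILS

Answer: Partially: holds for x = 100, fails for x = -100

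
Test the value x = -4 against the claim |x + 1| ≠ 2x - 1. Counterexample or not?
Substitute x = -4 into the relation:
x = -4: LHS = |(-4) + 1| = |-3| = 3, RHS = 2·(-4) - 1 = -9; 3 ≠ -9 — holds

The claim holds here, so x = -4 is not a counterexample. (A counterexample exists elsewhere, e.g. x = 2.)

Answer: No, x = -4 is not a counterexample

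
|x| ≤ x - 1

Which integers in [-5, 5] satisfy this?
Over all integers in [-5, 5], LHS − RHS is smallest at x = 0, where it equals 1:
x = 0: LHS = |0| = 0, RHS = 0 - 1 = -1; 0 ≤ -1 — FAILS
At the ends of the range:
x = -5: LHS = |-5| = 5, RHS = (-5) - 1 = -6; 5 ≤ -6 — FAILS
x = 5: LHS = |5| = 5, RHS = 5 - 1 = 4; 5 ≤ 4 — FAILS
Hence LHS − RHS is never zero or negative, i.e. LHS > RHS throughout, so the claimed relation (≤) fails for every integer in [-5, 5].

Answer: None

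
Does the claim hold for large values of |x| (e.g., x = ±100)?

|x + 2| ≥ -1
x = 100: LHS = |100 + 2| = |102| = 102; 102 ≥ -1 — holds
x = -100: LHS = |(-100) + 2| = |-98| = 98; 98 ≥ -1 — holds

Answer: Yes, holds for both x = 100 and x = -100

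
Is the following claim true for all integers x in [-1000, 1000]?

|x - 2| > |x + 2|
The claim fails at x = 0:
x = 0: LHS = |0 - 2| = |-2| = 2, RHS = |0 + 2| = |2| = 2; 2 > 2 — FAILS

Because a single integer refutes it, the statement is false.

Answer: False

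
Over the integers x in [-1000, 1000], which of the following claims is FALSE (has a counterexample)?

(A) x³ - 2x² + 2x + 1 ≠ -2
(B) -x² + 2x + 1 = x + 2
(A) Track d = LHS − RHS over the integers in [-1000, 1000]. Equality would need d = 0, but d changes sign only between consecutive integers, jumping over 0:
x = -1: LHS = (-1)³ - 2·(-1)² + 2·(-1) + 1 = -4; -4 ≠ -2 — holds  (d = -2)
x = 0: LHS = 0³ - 2·0² + 2·0 + 1 = 1; 1 ≠ -2 — holds  (d = 3)
Away from these crossings d keeps a constant sign, and checking every integer in [-1000, 1000] confirms d ≠ 0 throughout. Hence the two sides are never equal, so the relation holds for every integer in [-1000, 1000].

(B) x = 0: LHS = -0² + 2·0 + 1 = 1, RHS = 0 + 2 = 2; 1 = 2 — FAILS

Only (B) has a counterexample.

Answer: B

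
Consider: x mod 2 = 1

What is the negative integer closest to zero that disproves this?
Testing negative integers from -1 downward:
x = -1: LHS = (-1) mod 2 = 1; 1 = 1 — holds
x = -2: LHS = (-2) mod 2 = 0; 0 = 1 — FAILS  ← closest negative counterexample to 0

Answer: x = -2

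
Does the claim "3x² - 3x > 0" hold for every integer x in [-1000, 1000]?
The claim fails at x = 0:
x = 0: LHS = 3·0² - 3·0 = 0; 0 > 0 — FAILS

Because a single integer refutes it, the statement is false.

Answer: False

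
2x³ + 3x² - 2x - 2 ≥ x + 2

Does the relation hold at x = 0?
x = 0: LHS = 2·0³ + 3·0² - 2·0 - 2 = -2, RHS = 0 + 2 = 2; -2 ≥ 2 — FAILS

The relation fails at x = 0, so x = 0 is a counterexample.

Answer: No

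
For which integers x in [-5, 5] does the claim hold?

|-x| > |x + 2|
Holds for: {-5, -4, -3, -2}
Fails for: {-1, 0, 1, 2, 3, 4, 5}

Answer: {-5, -4, -3, -2}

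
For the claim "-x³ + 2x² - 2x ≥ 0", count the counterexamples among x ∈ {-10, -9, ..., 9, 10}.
Counterexamples in [-10, 10]: {1, 2, 3, 4, 5, 6, 7, 8, 9, 10}.

Counting them gives 10 values.

Answer: 10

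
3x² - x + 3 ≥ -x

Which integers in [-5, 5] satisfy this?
Over all integers in [-5, 5], LHS − RHS is smallest at x = 0, where it equals 3:
x = 0: LHS = 3·0² - 0 + 3 = 3, RHS = -0 = 0; 3 ≥ 0 — holds
At the ends of the range:
x = -5: LHS = 3·(-5)² - (-5) + 3 = 83, RHS = -(-5) = 5; 83 ≥ 5 — holds
x = 5: LHS = 3·5² - 5 + 3 = 73; 73 ≥ -5 — holds
Hence LHS − RHS is never negative, i.e. LHS ≥ RHS throughout, so the relation holds for every integer in [-5, 5].

Answer: All integers in [-5, 5]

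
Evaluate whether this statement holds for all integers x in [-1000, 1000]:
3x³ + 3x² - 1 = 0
The claim fails at x = 0:
x = 0: LHS = 3·0³ + 3·0² - 1 = -1; -1 = 0 — FAILS

Because a single integer refutes it, the statement is false.

Answer: False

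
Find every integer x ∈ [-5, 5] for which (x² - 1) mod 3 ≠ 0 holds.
Holds for: {-3, 0, 3}
Fails for: {-5, -4, -2, -1, 1, 2, 4, 5}

Answer: {-3, 0, 3}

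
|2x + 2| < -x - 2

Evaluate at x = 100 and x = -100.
x = 100: LHS = |2·100 + 2| = |202| = 202, RHS = -100 - 2 = -102; 202 < -102 — FAILS
x = -100: LHS = |2·(-100) + 2| = |-198| = 198, RHS = -(-100) - 2 = 98; 198 < 98 — FAILS

Answer: No, fails for both x = 100 and x = -100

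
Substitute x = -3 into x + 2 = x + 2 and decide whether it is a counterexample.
Substitute x = -3 into the relation:
x = -3: LHS = (-3) + 2 = -1, RHS = (-3) + 2 = -1; -1 = -1 — holds

The relation holds at x = -3, so it is not a counterexample.

Answer: No, x = -3 is not a counterexample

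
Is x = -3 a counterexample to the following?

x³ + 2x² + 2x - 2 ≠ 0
Substitute x = -3 into the relation:
x = -3: LHS = (-3)³ + 2·(-3)² + 2·(-3) - 2 = -17; -17 ≠ 0 — holds

The relation holds at x = -3, so it is not a counterexample.

Answer: No, x = -3 is not a counterexample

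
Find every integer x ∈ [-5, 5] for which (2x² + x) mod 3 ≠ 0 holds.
Holds for: {-4, -1, 2, 5}
Fails for: {-5, -3, -2, 0, 1, 3, 4}

Answer: {-4, -1, 2, 5}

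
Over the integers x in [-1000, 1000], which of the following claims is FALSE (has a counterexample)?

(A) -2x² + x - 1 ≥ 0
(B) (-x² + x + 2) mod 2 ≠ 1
(A) x = 0: LHS = -2·0² + 0 - 1 = -1; -1 ≥ 0 — FAILS

(B) For a polynomial with integer coefficients, its value mod 2 depends only on x mod 2, so it suffices to check one representative of each residue class, x = 0, 1:
x = 0: LHS = (-0² + 0 + 2) mod 2 = 2 mod 2 = 0; 0 ≠ 1 — holds
x = 1: LHS = (-1² + 1 + 2) mod 2 = 2 mod 2 = 0; 0 ≠ 1 — holds
The relation holds in every residue class, so the relation holds for every integer in [-1000, 1000].

Only (A) has a counterexample.

Answer: A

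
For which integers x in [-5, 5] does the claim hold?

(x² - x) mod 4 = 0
Holds for: {-4, -3, 0, 1, 4, 5}
Fails for: {-5, -2, -1, 2, 3}

Answer: {-4, -3, 0, 1, 4, 5}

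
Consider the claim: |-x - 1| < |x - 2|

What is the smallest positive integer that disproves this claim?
Testing positive integers:
x = 1: LHS = |-1 - 1| = |-2| = 2, RHS = |1 - 2| = |-1| = 1; 2 < 1 — FAILS  ← smallest positive counterexample

Answer: x = 1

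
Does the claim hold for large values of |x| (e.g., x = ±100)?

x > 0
x = 100: 100 > 0 — holds
x = -100: -100 > 0 — FAILS

Answer: Partially: holds for x = 100, fails for x = -100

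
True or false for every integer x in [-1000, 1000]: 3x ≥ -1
The claim fails at x = -1:
x = -1: LHS = 3·(-1) = -3; -3 ≥ -1 — FAILS

Because a single integer refutes it, the statement is false.

Answer: False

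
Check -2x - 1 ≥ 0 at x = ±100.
x = 100: LHS = -2·100 - 1 = -201; -201 ≥ 0 — FAILS
x = -100: LHS = -2·(-100) - 1 = 199; 199 ≥ 0 — holds

Answer: Partially: fails for x = 100, holds for x = -100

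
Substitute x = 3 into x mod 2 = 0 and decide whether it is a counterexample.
Substitute x = 3 into the relation:
x = 3: LHS = 3 mod 2 = 1; 1 = 0 — FAILS

Since the claim fails at x = 3, this value is a counterexample.

Answer: Yes, x = 3 is a counterexample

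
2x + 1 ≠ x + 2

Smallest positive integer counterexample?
Testing positive integers:
x = 1: LHS = 2·1 + 1 = 3, RHS = 1 + 2 = 3; 3 ≠ 3 — FAILS  ← smallest positive counterexample

Answer: x = 1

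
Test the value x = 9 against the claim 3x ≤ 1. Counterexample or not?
Substitute x = 9 into the relation:
x = 9: LHS = 3·9 = 27; 27 ≤ 1 — FAILS

Since the claim fails at x = 9, this value is a counterexample.

Answer: Yes, x = 9 is a counterexample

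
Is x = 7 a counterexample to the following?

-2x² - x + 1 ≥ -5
Substitute x = 7 into the relation:
x = 7: LHS = -2·7² - 7 + 1 = -104; -104 ≥ -5 — FAILS

Since the claim fails at x = 7, this value is a counterexample.

Answer: Yes, x = 7 is a counterexample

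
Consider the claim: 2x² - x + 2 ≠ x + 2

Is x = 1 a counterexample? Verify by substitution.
Substitute x = 1 into the relation:
x = 1: LHS = 2·1² - 1 + 2 = 3, RHS = 1 + 2 = 3; 3 ≠ 3 — FAILS

Since the claim fails at x = 1, this value is a counterexample.

Answer: Yes, x = 1 is a counterexample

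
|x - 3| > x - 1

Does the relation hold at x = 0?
x = 0: LHS = |0 - 3| = |-3| = 3, RHS = 0 - 1 = -1; 3 > -1 — holds

The relation is satisfied at x = 0.

Answer: Yes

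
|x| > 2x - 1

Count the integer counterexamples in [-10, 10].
Counterexamples in [-10, 10]: {1, 2, 3, 4, 5, 6, 7, 8, 9, 10}.

Counting them gives 10 values.

Answer: 10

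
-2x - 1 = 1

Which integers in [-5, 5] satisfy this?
Holds for: {-1}
Fails for: {-5, -4, -3, -2, 0, 1, 2, 3, 4, 5}

Answer: {-1}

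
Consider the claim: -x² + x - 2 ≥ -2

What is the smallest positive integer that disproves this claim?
Testing positive integers:
x = 1: LHS = -1² + 1 - 2 = -2; -2 ≥ -2 — holds
x = 2: LHS = -2² + 2 - 2 = -4; -4 ≥ -2 — FAILS  ← smallest positive counterexample

Answer: x = 2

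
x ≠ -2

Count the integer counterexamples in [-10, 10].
Counterexamples in [-10, 10]: {-2}.

Counting them gives 1 values.

Answer: 1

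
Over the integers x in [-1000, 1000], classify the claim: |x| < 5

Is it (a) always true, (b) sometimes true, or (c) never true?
Holds at x = 0: LHS = |0| = 0; 0 < 5 — holds
Fails at x = 5: LHS = |5| = 5; 5 < 5 — FAILS
It is satisfied by some integers in the range but not all.

Answer: Sometimes true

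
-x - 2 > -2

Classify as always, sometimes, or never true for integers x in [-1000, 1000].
Holds at x = -1: LHS = -(-1) - 2 = -1; -1 > -2 — holds
Fails at x = 0: LHS = -0 - 2 = -2; -2 > -2 — FAILS
It is satisfied by some integers in the range but not all.

Answer: Sometimes true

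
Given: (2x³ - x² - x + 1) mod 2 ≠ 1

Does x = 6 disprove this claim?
Substitute x = 6 into the relation:
x = 6: LHS = (2·6³ - 6² - 6 + 1) mod 2 = 391 mod 2 = 1; 1 ≠ 1 — FAILS

Since the claim fails at x = 6, this value is a counterexample.

Answer: Yes, x = 6 is a counterexample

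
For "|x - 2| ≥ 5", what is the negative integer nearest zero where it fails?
Testing negative integers from -1 downward:
x = -1: LHS = |(-1) - 2| = |-3| = 3; 3 ≥ 5 — FAILS  ← closest negative counterexample to 0

Answer: x = -1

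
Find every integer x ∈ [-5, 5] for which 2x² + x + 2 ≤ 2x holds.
Over all integers in [-5, 5], LHS − RHS is smallest at x = 0, where it equals 2:
x = 0: LHS = 2·0² + 0 + 2 = 2, RHS = 2·0 = 0; 2 ≤ 0 — FAILS
At the ends of the range:
x = -5: LHS = 2·(-5)² + (-5) + 2 = 47, RHS = 2·(-5) = -10; 47 ≤ -10 — FAILS
x = 5: LHS = 2·5² + 5 + 2 = 57, RHS = 2·5 = 10; 57 ≤ 10 — FAILS
Hence LHS − RHS is never zero or negative, i.e. LHS > RHS throughout, so the claimed relation (≤) fails for every integer in [-5, 5].

Answer: None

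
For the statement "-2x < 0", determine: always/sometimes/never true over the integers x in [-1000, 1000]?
Holds at x = 1: LHS = -2·1 = -2; -2 < 0 — holds
Fails at x = 0: LHS = -2·0 = 0; 0 < 0 — FAILS
It is satisfied by some integers in the range but not all.

Answer: Sometimes true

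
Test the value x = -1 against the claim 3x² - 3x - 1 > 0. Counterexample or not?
Substitute x = -1 into the relation:
x = -1: LHS = 3·(-1)² - 3·(-1) - 1 = 5; 5 > 0 — holds

The claim holds here, so x = -1 is not a counterexample. (A counterexample exists elsewhere, e.g. x = 0.)

Answer: No, x = -1 is not a counterexample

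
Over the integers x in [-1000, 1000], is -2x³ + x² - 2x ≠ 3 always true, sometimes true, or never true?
Track d = LHS − RHS over the integers in [-1000, 1000]. Equality would need d = 0, but d changes sign only between consecutive integers, jumping over 0:
x = -1: LHS = -2·(-1)³ + (-1)² - 2·(-1) = 5; 5 ≠ 3 — holds  (d = 2)
x = 0: LHS = -2·0³ + 0² - 2·0 = 0; 0 ≠ 3 — holds  (d = -3)
Away from these crossings d keeps a constant sign, and checking every integer in [-1000, 1000] confirms d ≠ 0 throughout. Hence the two sides are never equal, so the relation holds for every integer in [-1000, 1000].

No counterexample exists.

Answer: Always true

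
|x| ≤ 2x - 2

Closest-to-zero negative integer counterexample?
Testing negative integers from -1 downward:
x = -1: LHS = |-1| = 1, RHS = 2·(-1) - 2 = -4; 1 ≤ -4 — FAILS  ← closest negative counterexample to 0

Answer: x = -1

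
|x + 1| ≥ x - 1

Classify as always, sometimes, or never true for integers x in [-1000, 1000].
Over all integers in [-1000, 1000], LHS − RHS is smallest at x = 0, where it equals 2:
x = 0: LHS = |0 + 1| = |1| = 1, RHS = 0 - 1 = -1; 1 ≥ -1 — holds
At the ends of the range:
x = -1000: LHS = |(-1000) + 1| = |-999| = 999, RHS = (-1000) - 1 = -1001; 999 ≥ -1001 — holds
x = 1000: LHS = |1000 + 1| = |1001| = 1001, RHS = 1000 - 1 = 999; 1001 ≥ 999 — holds
Hence LHS − RHS is never negative, i.e. LHS ≥ RHS throughout, so the relation holds for every integer in [-1000, 1000].

No counterexample exists.

Answer: Always true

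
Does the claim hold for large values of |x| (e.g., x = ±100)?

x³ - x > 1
x = 100: LHS = 100³ - 100 = 999900; 999900 > 1 — holds
x = -100: LHS = (-100)³ - (-100) = -999900; -999900 > 1 — FAILS

Answer: Partially: holds for x = 100, fails for x = -100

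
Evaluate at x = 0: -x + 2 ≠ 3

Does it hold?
x = 0: LHS = -0 + 2 = 2; 2 ≠ 3 — holds

The relation is satisfied at x = 0.

Answer: Yes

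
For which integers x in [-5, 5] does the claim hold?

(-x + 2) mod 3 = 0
Holds for: {-4, -1, 2, 5}
Fails for: {-5, -3, -2, 0, 1, 3, 4}

Answer: {-4, -1, 2, 5}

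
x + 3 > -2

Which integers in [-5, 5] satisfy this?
Holds for: {-4, -3, -2, -1, 0, 1, 2, 3, 4, 5}
Fails for: {-5}

Answer: {-4, -3, -2, -1, 0, 1, 2, 3, 4, 5}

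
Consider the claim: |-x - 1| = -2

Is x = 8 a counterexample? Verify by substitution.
Substitute x = 8 into the relation:
x = 8: LHS = |-8 - 1| = |-9| = 9; 9 = -2 — FAILS

Since the claim fails at x = 8, this value is a counterexample.

Answer: Yes, x = 8 is a counterexample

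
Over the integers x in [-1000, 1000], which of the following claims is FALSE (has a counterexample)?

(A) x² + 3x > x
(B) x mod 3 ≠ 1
(A) x = 0: LHS = 0² + 3·0 = 0; 0 > 0 — FAILS
(B) x = 1: LHS = 1 mod 3 = 1; 1 ≠ 1 — FAILS

Answer: Both A and B are false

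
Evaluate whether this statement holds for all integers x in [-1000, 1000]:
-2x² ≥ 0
The claim fails at x = 1:
x = 1: LHS = -2·1² = -2; -2 ≥ 0 — FAILS

Because a single integer refutes it, the statement is false.

Answer: False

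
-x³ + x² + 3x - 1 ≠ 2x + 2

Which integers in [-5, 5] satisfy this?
Track d = LHS − RHS over the integers in [-5, 5]. Equality would need d = 0, but d changes sign only between consecutive integers, jumping over 0:
x = -2: LHS = -(-2)³ + (-2)² + 3·(-2) - 1 = 5, RHS = 2·(-2) + 2 = -2; 5 ≠ -2 — holds  (d = 7)
x = -1: LHS = -(-1)³ + (-1)² + 3·(-1) - 1 = -2, RHS = 2·(-1) + 2 = 0; -2 ≠ 0 — holds  (d = -2)
Away from these crossings d keeps a constant sign, and checking every integer in [-5, 5] confirms d ≠ 0 throughout. Hence the two sides are never equal, so the relation holds for every integer in [-5, 5].

Answer: All integers in [-5, 5]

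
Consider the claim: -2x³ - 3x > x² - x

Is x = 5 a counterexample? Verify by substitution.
Substitute x = 5 into the relation:
x = 5: LHS = -2·5³ - 3·5 = -265, RHS = 5² - 5 = 20; -265 > 20 — FAILS

Since the claim fails at x = 5, this value is a counterexample.

Answer: Yes, x = 5 is a counterexample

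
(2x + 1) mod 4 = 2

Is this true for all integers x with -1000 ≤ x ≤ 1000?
The claim fails at x = 0:
x = 0: LHS = (2·0 + 1) mod 4 = 1 mod 4 = 1; 1 = 2 — FAILS

Because a single integer refutes it, the statement is false.

Answer: False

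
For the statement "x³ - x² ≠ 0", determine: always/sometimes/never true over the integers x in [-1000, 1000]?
Holds at x = -1: LHS = (-1)³ - (-1)² = -2; -2 ≠ 0 — holds
Fails at x = 0: LHS = 0³ - 0² = 0; 0 ≠ 0 — FAILS
It is satisfied by some integers in the range but not all.

Answer: Sometimes true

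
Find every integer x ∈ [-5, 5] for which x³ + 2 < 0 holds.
Holds for: {-5, -4, -3, -2}
Fails for: {-1, 0, 1, 2, 3, 4, 5}

Answer: {-5, -4, -3, -2}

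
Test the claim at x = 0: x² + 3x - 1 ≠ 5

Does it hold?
x = 0: LHS = 0² + 3·0 - 1 = -1; -1 ≠ 5 — holds

The relation is satisfied at x = 0.

Answer: Yes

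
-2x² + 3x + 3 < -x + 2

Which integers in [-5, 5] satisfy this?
Holds for: {-5, -4, -3, -2, -1, 3, 4, 5}
Fails for: {0, 1, 2}

Answer: {-5, -4, -3, -2, -1, 3, 4, 5}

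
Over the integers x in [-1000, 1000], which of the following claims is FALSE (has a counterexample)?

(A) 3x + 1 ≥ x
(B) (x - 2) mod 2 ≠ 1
(A) x = -1: LHS = 3·(-1) + 1 = -2; -2 ≥ -1 — FAILS
(B) x = 1: LHS = (1 - 2) mod 2 = (-1) mod 2 = 1; 1 ≠ 1 — FAILS

Answer: Both A and B are false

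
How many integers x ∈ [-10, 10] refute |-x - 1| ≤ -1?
Counterexamples in [-10, 10]: {-10, -9, -8, -7, -6, -5, -4, -3, -2, -1, 0, 1, 2, 3, 4, 5, 6, 7, 8, 9, 10}.

Counting them gives 21 values.

Answer: 21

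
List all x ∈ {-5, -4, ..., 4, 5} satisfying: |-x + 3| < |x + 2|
Holds for: {1, 2, 3, 4, 5}
Fails for: {-5, -4, -3, -2, -1, 0}

Answer: {1, 2, 3, 4, 5}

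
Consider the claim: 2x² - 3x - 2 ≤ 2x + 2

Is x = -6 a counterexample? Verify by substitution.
Substitute x = -6 into the relation:
x = -6: LHS = 2·(-6)² - 3·(-6) - 2 = 88, RHS = 2·(-6) + 2 = -10; 88 ≤ -10 — FAILS

Since the claim fails at x = -6, this value is a counterexample.

Answer: Yes, x = -6 is a counterexample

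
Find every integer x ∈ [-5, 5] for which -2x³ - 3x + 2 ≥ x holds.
Holds for: {-5, -4, -3, -2, -1, 0}
Fails for: {1, 2, 3, 4, 5}

Answer: {-5, -4, -3, -2, -1, 0}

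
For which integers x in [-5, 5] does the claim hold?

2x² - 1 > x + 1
Holds for: {-5, -4, -3, -2, -1, 2, 3, 4, 5}
Fails for: {0, 1}

Answer: {-5, -4, -3, -2, -1, 2, 3, 4, 5}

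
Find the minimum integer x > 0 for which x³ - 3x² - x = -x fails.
Testing positive integers:
x = 1: LHS = 1³ - 3·1² - 1 = -3; -3 = -1 — FAILS  ← smallest positive counterexample

Answer: x = 1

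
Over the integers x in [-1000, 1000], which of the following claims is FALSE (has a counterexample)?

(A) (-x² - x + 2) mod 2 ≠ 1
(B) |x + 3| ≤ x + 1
(A) For a polynomial with integer coefficients, its value mod 2 depends only on x mod 2, so it suffices to check one representative of each residue class, x = 0, 1:
x = 0: LHS = (-0² - 0 + 2) mod 2 = 2 mod 2 = 0; 0 ≠ 1 — holds
x = 1: LHS = (-1² - 1 + 2) mod 2 = 0 mod 2 = 0; 0 ≠ 1 — holds
The relation holds in every residue class, so the relation holds for every integer in [-1000, 1000].

(B) x = 0: LHS = |0 + 3| = |3| = 3, RHS = 0 + 1 = 1; 3 ≤ 1 — FAILS

Only (B) has a counterexample.

Answer: B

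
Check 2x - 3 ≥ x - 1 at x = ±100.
x = 100: LHS = 2·100 - 3 = 197, RHS = 100 - 1 = 99; 197 ≥ 99 — holds
x = -100: LHS = 2·(-100) - 3 = -203, RHS = (-100) - 1 = -101; -203 ≥ -101 — FAILS

Answer: Partially: holds for x = 100, fails for x = -100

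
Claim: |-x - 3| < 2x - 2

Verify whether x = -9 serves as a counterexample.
Substitute x = -9 into the relation:
x = -9: LHS = |-(-9) - 3| = |6| = 6, RHS = 2·(-9) - 2 = -20; 6 < -20 — FAILS

Since the claim fails at x = -9, this value is a counterexample.

Answer: Yes, x = -9 is a counterexample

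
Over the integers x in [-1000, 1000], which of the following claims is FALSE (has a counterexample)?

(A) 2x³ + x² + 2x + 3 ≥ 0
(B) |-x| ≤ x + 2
(A) x = -2: LHS = 2·(-2)³ + (-2)² + 2·(-2) + 3 = -13; -13 ≥ 0 — FAILS
(B) x = -2: LHS = |-(-2)| = |2| = 2, RHS = (-2) + 2 = 0; 2 ≤ 0 — FAILS

Answer: Both A and B are false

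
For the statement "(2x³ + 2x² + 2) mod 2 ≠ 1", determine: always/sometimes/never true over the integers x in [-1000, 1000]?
For a polynomial with integer coefficients, its value mod 2 depends only on x mod 2, so it suffices to check one representative of each residue class, x = 0, 1:
x = 0: LHS = (2·0³ + 2·0² + 2) mod 2 = 2 mod 2 = 0; 0 ≠ 1 — holds
x = 1: LHS = (2·1³ + 2·1² + 2) mod 2 = 6 mod 2 = 0; 0 ≠ 1 — holds
The relation holds in every residue class, so the relation holds for every integer in [-1000, 1000].

No counterexample exists.

Answer: Always true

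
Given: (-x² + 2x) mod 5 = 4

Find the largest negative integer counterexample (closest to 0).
Testing negative integers from -1 downward:
x = -1: LHS = (-(-1)² + 2·(-1)) mod 5 = (-3) mod 5 = 2; 2 = 4 — FAILS  ← closest negative counterexample to 0

Answer: x = -1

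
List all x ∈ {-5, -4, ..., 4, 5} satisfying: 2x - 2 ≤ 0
Holds for: {-5, -4, -3, -2, -1, 0, 1}
Fails for: {2, 3, 4, 5}

Answer: {-5, -4, -3, -2, -1, 0, 1}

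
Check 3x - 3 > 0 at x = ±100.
x = 100: LHS = 3·100 - 3 = 297; 297 > 0 — holds
x = -100: LHS = 3·(-100) - 3 = -303; -303 > 0 — FAILS

Answer: Partially: holds for x = 100, fails for x = -100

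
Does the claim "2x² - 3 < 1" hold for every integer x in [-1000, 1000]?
The claim fails at x = 2:
x = 2: LHS = 2·2² - 3 = 5; 5 < 1 — FAILS

Because a single integer refutes it, the statement is false.

Answer: False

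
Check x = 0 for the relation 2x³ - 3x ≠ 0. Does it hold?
x = 0: LHS = 2·0³ - 3·0 = 0; 0 ≠ 0 — FAILS

The relation fails at x = 0, so x = 0 is a counterexample.

Answer: No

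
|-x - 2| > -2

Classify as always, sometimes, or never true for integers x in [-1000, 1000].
An absolute value is never negative, so the left side is ≥ 0 for every x, while the right side is -2. Tightest case in [-1000, 1000] is x = -2:
x = -2: LHS = |-(-2) - 2| = |0| = 0; 0 > -2 — holds
Hence LHS − RHS is never zero or negative, i.e. LHS > RHS throughout, so the relation holds for every integer in [-1000, 1000].

No counterexample exists.

Answer: Always true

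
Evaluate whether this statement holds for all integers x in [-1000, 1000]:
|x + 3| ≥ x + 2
Over all integers in [-1000, 1000], LHS − RHS is smallest at x = 0, where it equals 1:
x = 0: LHS = |0 + 3| = |3| = 3, RHS = 0 + 2 = 2; 3 ≥ 2 — holds
At the ends of the range:
x = -1000: LHS = |(-1000) + 3| = |-997| = 997, RHS = (-1000) + 2 = -998; 997 ≥ -998 — holds
x = 1000: LHS = |1000 + 3| = |1003| = 1003, RHS = 1000 + 2 = 1002; 1003 ≥ 1002 — holds
Hence LHS − RHS is never negative, i.e. LHS ≥ RHS throughout, so the relation holds for every integer in [-1000, 1000].

No counterexample exists.

Answer: True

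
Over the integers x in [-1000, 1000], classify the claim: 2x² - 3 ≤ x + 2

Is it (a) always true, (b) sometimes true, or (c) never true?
Holds at x = 0: LHS = 2·0² - 3 = -3, RHS = 0 + 2 = 2; -3 ≤ 2 — holds
Fails at x = 2: LHS = 2·2² - 3 = 5, RHS = 2 + 2 = 4; 5 ≤ 4 — FAILS
It is satisfied by some integers in the range but not all.

Answer: Sometimes true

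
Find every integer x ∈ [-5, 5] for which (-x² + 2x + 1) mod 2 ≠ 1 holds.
Holds for: {-5, -3, -1, 1, 3, 5}
Fails for: {-4, -2, 0, 2, 4}

Answer: {-5, -3, -1, 1, 3, 5}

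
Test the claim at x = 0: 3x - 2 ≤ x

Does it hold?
x = 0: LHS = 3·0 - 2 = -2; -2 ≤ 0 — holds

The relation is satisfied at x = 0.

Answer: Yes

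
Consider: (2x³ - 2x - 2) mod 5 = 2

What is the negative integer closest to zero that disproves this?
Testing negative integers from -1 downward:
x = -1: LHS = (2·(-1)³ - 2·(-1) - 2) mod 5 = (-2) mod 5 = 3; 3 = 2 — FAILS  ← closest negative counterexample to 0

Answer: x = -1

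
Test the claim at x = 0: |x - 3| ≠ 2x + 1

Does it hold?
x = 0: LHS = |0 - 3| = |-3| = 3, RHS = 2·0 + 1 = 1; 3 ≠ 1 — holds

The relation is satisfied at x = 0.

Answer: Yes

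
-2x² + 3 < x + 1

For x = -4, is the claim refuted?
Substitute x = -4 into the relation:
x = -4: LHS = -2·(-4)² + 3 = -29, RHS = (-4) + 1 = -3; -29 < -3 — holds

The claim holds here, so x = -4 is not a counterexample. (A counterexample exists elsewhere, e.g. x = 0.)

Answer: No, x = -4 is not a counterexample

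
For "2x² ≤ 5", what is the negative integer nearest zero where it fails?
Testing negative integers from -1 downward:
x = -1: LHS = 2·(-1)² = 2; 2 ≤ 5 — holds
x = -2: LHS = 2·(-2)² = 8; 8 ≤ 5 — FAILS  ← closest negative counterexample to 0

Answer: x = -2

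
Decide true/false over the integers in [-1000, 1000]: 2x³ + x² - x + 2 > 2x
The claim fails at x = -2:
x = -2: LHS = 2·(-2)³ + (-2)² - (-2) + 2 = -8, RHS = 2·(-2) = -4; -8 > -4 — FAILS

Because a single integer refutes it, the statement is false.

Answer: False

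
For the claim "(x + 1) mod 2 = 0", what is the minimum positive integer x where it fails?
Testing positive integers:
x = 1: LHS = (1 + 1) mod 2 = 2 mod 2 = 0; 0 = 0 — holds
x = 2: LHS = (2 + 1) mod 2 = 3 mod 2 = 1; 1 = 0 — FAILS  ← smallest positive counterexample

Answer: x = 2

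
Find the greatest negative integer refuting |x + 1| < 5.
Testing negative integers from -1 downward:
x = -1: LHS = |(-1) + 1| = |0| = 0; 0 < 5 — holds
x = -2: LHS = |(-2) + 1| = |-1| = 1; 1 < 5 — holds
x = -3: LHS = |(-3) + 1| = |-2| = 2; 2 < 5 — holds
x = -4: LHS = |(-4) + 1| = |-3| = 3; 3 < 5 — holds
x = -5: LHS = |(-5) + 1| = |-4| = 4; 4 < 5 — holds
x = -6: LHS = |(-6) + 1| = |-5| = 5; 5 < 5 — FAILS  ← closest negative counterexample to 0

Answer: x = -6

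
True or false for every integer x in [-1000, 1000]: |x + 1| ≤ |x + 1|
Over all integers in [-1000, 1000], LHS − RHS is largest at x = 0, where it equals 0:
x = 0: LHS = |0 + 1| = |1| = 1, RHS = |0 + 1| = |1| = 1; 1 ≤ 1 — holds
At the ends of the range:
x = -1000: LHS = |(-1000) + 1| = |-999| = 999, RHS = |(-1000) + 1| = |-999| = 999; 999 ≤ 999 — holds
x = 1000: LHS = |1000 + 1| = |1001| = 1001, RHS = |1000 + 1| = |1001| = 1001; 1001 ≤ 1001 — holds
Hence LHS − RHS is never positive, i.e. LHS ≤ RHS throughout, so the relation holds for every integer in [-1000, 1000].

No counterexample exists.

Answer: True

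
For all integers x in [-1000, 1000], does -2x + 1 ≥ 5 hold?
The claim fails at x = 0:
x = 0: LHS = -2·0 + 1 = 1; 1 ≥ 5 — FAILS

Because a single integer refutes it, the statement is false.

Answer: False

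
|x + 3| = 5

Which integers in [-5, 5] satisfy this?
Holds for: {2}
Fails for: {-5, -4, -3, -2, -1, 0, 1, 3, 4, 5}

Answer: {2}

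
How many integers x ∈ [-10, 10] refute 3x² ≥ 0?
Over all integers in [-10, 10], LHS − RHS is smallest at x = 0, where it equals 0:
x = 0: LHS = 3·0² = 0; 0 ≥ 0 — holds
At the ends of the range:
x = -10: LHS = 3·(-10)² = 300; 300 ≥ 0 — holds
x = 10: LHS = 3·10² = 300; 300 ≥ 0 — holds
Hence LHS − RHS is never negative, i.e. LHS ≥ RHS throughout, so the relation holds for every integer in [-10, 10].

No counterexample appears in that range.

Answer: 0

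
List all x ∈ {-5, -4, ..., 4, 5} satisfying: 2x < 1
Holds for: {-5, -4, -3, -2, -1, 0}
Fails for: {1, 2, 3, 4, 5}

Answer: {-5, -4, -3, -2, -1, 0}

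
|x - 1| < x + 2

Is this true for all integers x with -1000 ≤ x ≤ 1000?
The claim fails at x = -1:
x = -1: LHS = |(-1) - 1| = |-2| = 2, RHS = (-1) + 2 = 1; 2 < 1 — FAILS

Because a single integer refutes it, the statement is false.

Answer: False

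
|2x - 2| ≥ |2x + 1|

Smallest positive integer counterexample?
Testing positive integers:
x = 1: LHS = |2·1 - 2| = |0| = 0, RHS = |2·1 + 1| = |3| = 3; 0 ≥ 3 — FAILS  ← smallest positive counterexample

Answer: x = 1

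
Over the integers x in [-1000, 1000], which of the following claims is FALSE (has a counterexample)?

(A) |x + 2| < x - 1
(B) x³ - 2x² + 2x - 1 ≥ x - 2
(A) x = 0: LHS = |0 + 2| = |2| = 2, RHS = 0 - 1 = -1; 2 < -1 — FAILS
(B) x = -1: LHS = (-1)³ - 2·(-1)² + 2·(-1) - 1 = -6, RHS = (-1) - 2 = -3; -6 ≥ -3 — FAILS

Answer: Both A and B are false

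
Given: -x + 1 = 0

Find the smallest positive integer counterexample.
Testing positive integers:
x = 1: LHS = -1 + 1 = 0; 0 = 0 — holds
x = 2: LHS = -2 + 1 = -1; -1 = 0 — FAILS  ← smallest positive counterexample

Answer: x = 2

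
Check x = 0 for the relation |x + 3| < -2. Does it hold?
x = 0: LHS = |0 + 3| = |3| = 3; 3 < -2 — FAILS

The relation fails at x = 0, so x = 0 is a counterexample.

Answer: No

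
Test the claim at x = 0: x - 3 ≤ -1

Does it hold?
x = 0: LHS = 0 - 3 = -3; -3 ≤ -1 — holds

The relation is satisfied at x = 0.

Answer: Yes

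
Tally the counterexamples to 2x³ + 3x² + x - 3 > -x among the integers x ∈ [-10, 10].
Counterexamples in [-10, 10]: {-10, -9, -8, -7, -6, -5, -4, -3, -2, -1, 0}.

Counting them gives 11 values.

Answer: 11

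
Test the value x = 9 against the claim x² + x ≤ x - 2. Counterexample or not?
Substitute x = 9 into the relation:
x = 9: LHS = 9² + 9 = 90, RHS = 9 - 2 = 7; 90 ≤ 7 — FAILS

Since the claim fails at x = 9, this value is a counterexample.

Answer: Yes, x = 9 is a counterexample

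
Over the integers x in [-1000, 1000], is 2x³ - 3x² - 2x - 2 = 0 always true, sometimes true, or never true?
Track d = LHS − RHS over the integers in [-1000, 1000]. Equality would need d = 0, but d changes sign only between consecutive integers, jumping over 0:
x = 2: LHS = 2·2³ - 3·2² - 2·2 - 2 = -2; -2 = 0 — FAILS  (d = -2)
x = 3: LHS = 2·3³ - 3·3² - 2·3 - 2 = 19; 19 = 0 — FAILS  (d = 19)
Away from these crossings d keeps a constant sign, and checking every integer in [-1000, 1000] confirms d ≠ 0 throughout. Hence the two sides are never equal, so the claimed relation (=) fails for every integer in [-1000, 1000].

No integer in the range satisfies it.

Answer: Never true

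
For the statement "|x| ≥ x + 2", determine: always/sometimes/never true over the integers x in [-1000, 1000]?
Holds at x = -1: LHS = |-1| = 1, RHS = (-1) + 2 = 1; 1 ≥ 1 — holds
Fails at x = 0: LHS = |0| = 0, RHS = 0 + 2 = 2; 0 ≥ 2 — FAILS
It is satisfied by some integers in the range but not all.

Answer: Sometimes true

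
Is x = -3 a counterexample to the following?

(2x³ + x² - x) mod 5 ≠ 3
Substitute x = -3 into the relation:
x = -3: LHS = (2·(-3)³ + (-3)² - (-3)) mod 5 = (-42) mod 5 = 3; 3 ≠ 3 — FAILS

Since the claim fails at x = -3, this value is a counterexample.

Answer: Yes, x = -3 is a counterexample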